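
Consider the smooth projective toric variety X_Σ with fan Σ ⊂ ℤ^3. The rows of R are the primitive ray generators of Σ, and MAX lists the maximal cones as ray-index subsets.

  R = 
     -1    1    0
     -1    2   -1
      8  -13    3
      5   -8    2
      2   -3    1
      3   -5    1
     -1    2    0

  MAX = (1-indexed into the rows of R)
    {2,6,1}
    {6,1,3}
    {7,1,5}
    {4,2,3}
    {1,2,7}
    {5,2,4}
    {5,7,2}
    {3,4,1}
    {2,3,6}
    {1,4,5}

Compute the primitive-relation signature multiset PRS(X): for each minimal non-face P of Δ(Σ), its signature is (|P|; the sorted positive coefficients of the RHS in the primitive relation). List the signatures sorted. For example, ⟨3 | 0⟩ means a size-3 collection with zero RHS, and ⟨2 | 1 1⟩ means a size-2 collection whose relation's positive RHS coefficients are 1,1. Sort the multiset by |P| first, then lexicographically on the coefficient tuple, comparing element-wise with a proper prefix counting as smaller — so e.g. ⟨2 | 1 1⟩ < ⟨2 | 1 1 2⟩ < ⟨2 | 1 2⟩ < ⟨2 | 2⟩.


Σ has 9 primitive collections:

  P={4,6}:  v_{4} + v_{6} = v_{3}  ⟹  sig = ⟨2 | 1⟩
  P={5,6}:  v_{5} + v_{6} = v_{4}  ⟹  sig = ⟨2 | 1⟩
  P={6,7}:  v_{6} + v_{7} = v_{5}  ⟹  sig = ⟨2 | 1⟩
  P={3,7}:  v_{3} + v_{7} = v_{4} + v_{5}  ⟹  sig = ⟨2 | 1 1⟩
  P={3,5}:  v_{3} + v_{5} = 2·v_{4}  ⟹  sig = ⟨2 | 2⟩
  P={4,7}:  v_{4} + v_{7} = 2·v_{5}  ⟹  sig = ⟨2 | 2⟩
  P={1,2,5}:  v_{1} + v_{2} + v_{5} = 0  ⟹  sig = ⟨3 | 0⟩
  P={1,2,4}:  v_{1} + v_{2} + v_{4} = v_{6}  ⟹  sig = ⟨3 | 1⟩
  P={1,2,3}:  v_{1} + v_{2} + v_{3} = 2·v_{6}  ⟹  sig = ⟨3 | 2⟩

so the primitive-relation signature multiset is
{ ⟨2 | 1⟩ ×3,  ⟨2 | 1 1⟩,  ⟨2 | 2⟩ ×2,  ⟨3 | 0⟩,  ⟨3 | 1⟩,  ⟨3 | 2⟩ }


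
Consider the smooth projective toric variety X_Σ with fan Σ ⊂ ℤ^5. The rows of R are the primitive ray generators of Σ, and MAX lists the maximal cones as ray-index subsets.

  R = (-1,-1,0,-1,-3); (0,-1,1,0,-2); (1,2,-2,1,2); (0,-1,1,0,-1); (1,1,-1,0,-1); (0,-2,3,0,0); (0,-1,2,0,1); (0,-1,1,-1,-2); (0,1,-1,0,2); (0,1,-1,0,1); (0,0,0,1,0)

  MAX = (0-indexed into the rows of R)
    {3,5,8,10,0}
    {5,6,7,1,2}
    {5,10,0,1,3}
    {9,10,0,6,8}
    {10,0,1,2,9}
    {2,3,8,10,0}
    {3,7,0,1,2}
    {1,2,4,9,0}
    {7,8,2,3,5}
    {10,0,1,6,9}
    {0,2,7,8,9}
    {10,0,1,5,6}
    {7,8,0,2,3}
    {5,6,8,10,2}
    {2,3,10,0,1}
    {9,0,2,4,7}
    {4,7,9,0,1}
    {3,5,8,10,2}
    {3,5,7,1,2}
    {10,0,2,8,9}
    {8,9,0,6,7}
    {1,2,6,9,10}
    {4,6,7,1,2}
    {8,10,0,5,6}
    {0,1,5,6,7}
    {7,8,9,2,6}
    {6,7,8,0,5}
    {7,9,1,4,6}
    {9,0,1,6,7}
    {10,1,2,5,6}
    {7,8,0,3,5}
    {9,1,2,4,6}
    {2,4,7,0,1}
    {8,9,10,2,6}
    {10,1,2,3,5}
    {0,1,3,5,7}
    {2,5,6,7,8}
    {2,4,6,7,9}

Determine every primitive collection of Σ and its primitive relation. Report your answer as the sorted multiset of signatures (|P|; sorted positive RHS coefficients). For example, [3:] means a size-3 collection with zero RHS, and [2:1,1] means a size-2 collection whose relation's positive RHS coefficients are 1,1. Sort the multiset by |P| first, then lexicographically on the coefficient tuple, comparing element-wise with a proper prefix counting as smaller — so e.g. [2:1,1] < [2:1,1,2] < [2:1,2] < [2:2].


The 13 primitive collections of Σ (r=11, n=5):

  P = {1,8}:  v_{1} + v_{8} = 0 — sig = [2:]
  P = {3,9}:  v_{3} + v_{9} = 0 — sig = [2:]
  P = {3,6}:  v_{3} + v_{6} = v_{5} — sig = [2:1]
  P = {5,9}:  v_{5} + v_{9} = v_{6} — sig = [2:1]
  P = {7,10}:  v_{7} + v_{10} = v_{1} — sig = [2:1]
  P = {3,4}:  v_{3} + v_{4} = v_{1} + v_{2} + v_{7} — sig = [2:1,1,1]
  P = {4,8}:  v_{4} + v_{8} = v_{2} + v_{7} + v_{9} — sig = [2:1,1,1]
  P = {4,5}:  v_{4} + v_{5} = v_{1} + v_{2} + v_{6} + v_{7} — sig = [2:1,1,1,1]
  P = {4,10}:  v_{4} + v_{10} = 2·v_{1} + v_{2} + v_{9} — sig = [2:1,1,2]
  P = {0,2,6}:  v_{0} + v_{2} + v_{6} = 0 — sig = [3:]
  P = {0,2,5}:  v_{0} + v_{2} + v_{5} = v_{3} — sig = [3:1]
  P = {0,4,6}:  v_{0} + v_{4} + v_{6} = v_{1} + v_{7} + v_{9} — sig = [3:1,1,1]
  P = {1,2,7,9}:  v_{1} + v_{2} + v_{7} + v_{9} = v_{4} — sig = [4:1]

Hence PRS(X_Σ) =
    |P|=2: 9 collections, coeffs (), (), (1), (1), (1), (1,1,1), (1,1,1), (1,1,1,1), (1,1,2)
    |P|=3: 3 collections, coeffs (), (1), (1,1,1)
    |P|=4: 1 collection, coeffs (1)


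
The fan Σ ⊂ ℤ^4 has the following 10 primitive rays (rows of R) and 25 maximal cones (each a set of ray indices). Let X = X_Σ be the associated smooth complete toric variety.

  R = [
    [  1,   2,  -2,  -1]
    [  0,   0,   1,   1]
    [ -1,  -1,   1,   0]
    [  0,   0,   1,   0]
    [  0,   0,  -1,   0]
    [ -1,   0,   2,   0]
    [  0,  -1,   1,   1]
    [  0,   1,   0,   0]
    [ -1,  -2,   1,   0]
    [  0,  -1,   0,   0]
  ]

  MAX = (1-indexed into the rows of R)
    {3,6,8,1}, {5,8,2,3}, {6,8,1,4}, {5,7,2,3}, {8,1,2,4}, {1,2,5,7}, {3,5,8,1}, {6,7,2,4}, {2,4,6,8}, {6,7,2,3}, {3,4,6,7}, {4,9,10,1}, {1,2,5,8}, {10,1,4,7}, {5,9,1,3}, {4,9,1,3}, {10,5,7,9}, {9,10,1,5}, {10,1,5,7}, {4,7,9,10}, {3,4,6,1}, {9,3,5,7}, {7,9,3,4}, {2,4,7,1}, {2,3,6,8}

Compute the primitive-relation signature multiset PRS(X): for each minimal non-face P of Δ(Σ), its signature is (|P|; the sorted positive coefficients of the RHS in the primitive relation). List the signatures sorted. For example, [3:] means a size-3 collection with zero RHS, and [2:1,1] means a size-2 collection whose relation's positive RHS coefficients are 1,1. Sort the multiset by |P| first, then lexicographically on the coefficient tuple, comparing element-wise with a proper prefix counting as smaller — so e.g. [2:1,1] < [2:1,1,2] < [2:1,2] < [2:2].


The 17 primitive collections of Σ (r=10, n=4):

  • {4,5}:  v_{4} + v_{5} = 0  so sig = [2:]
  • {8,10}:  v_{8} + v_{10} = 0  so sig = [2:]
  • {2,10}:  v_{2} + v_{10} = v_{7}  so sig = [2:1]
  • {3,10}:  v_{3} + v_{10} = v_{9}  so sig = [2:1]
  • {7,8}:  v_{7} + v_{8} = v_{2}  so sig = [2:1]
  • {8,9}:  v_{8} + v_{9} = v_{3}  so sig = [2:1]
  • {2,9}:  v_{2} + v_{9} = v_{3} + v_{7}  so sig = [2:1,1]
  • {5,6}:  v_{5} + v_{6} = v_{3} + v_{8}  so sig = [2:1,1]
  • {6,10}:  v_{6} + v_{10} = v_{3} + v_{4}  so sig = [2:1,1]
  • {6,9}:  v_{6} + v_{9} = 2·v_{3} + v_{4}  so sig = [2:1,2]
  • {1,3,7}:  v_{1} + v_{3} + v_{7} = 0  so sig = [3:]
  • {1,2,3}:  v_{1} + v_{2} + v_{3} = v_{8}  so sig = [3:1]
  • {1,7,9}:  v_{1} + v_{7} + v_{9} = v_{10}  so sig = [3:1]
  • {3,4,8}:  v_{3} + v_{4} + v_{8} = v_{6}  so sig = [3:1]
  • {1,6,7}:  v_{1} + v_{6} + v_{7} = v_{4} + v_{8}  so sig = [3:1,1]
  • {2,3,4}:  v_{2} + v_{3} + v_{4} = v_{6} + v_{7}  so sig = [3:1,1]
  • {1,2,6}:  v_{1} + v_{2} + v_{6} = v_{4} + 2·v_{8}  so sig = [3:1,2]

so the primitive-relation signature multiset is
    |P|=2: 10 collections, coeffs (), (), (1), (1), (1), (1), (1,1), (1,1), (1,1), (1,2)
    |P|=3: 7 collections, coeffs (), (1), (1), (1), (1,1), (1,1), (1,2)


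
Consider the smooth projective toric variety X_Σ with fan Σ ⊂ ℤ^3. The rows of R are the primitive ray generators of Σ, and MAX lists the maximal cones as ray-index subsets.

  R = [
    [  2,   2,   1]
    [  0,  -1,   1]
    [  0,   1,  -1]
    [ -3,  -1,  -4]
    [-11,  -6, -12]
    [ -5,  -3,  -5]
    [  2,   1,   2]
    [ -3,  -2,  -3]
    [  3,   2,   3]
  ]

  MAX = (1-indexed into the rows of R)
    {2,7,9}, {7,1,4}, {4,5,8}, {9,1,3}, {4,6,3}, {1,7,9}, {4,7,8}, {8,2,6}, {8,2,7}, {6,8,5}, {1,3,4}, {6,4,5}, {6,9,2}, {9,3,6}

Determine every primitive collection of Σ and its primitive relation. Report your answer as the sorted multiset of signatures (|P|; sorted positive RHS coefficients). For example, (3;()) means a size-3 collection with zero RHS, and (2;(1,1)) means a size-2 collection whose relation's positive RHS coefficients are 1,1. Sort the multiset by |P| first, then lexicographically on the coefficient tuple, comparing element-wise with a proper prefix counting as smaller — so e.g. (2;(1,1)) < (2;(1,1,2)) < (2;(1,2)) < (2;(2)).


Primitive collections (16):

  P={2,3}:  v_{2} + v_{3} = 0  ⟹  sig = (2;())
  P={8,9}:  v_{8} + v_{9} = 0  ⟹  sig = (2;())
  P={1,2}:  v_{1} + v_{2} = v_{7}  ⟹  sig = (2;(1))
  P={1,6}:  v_{1} + v_{6} = v_{4}  ⟹  sig = (2;(1))
  P={2,4}:  v_{2} + v_{4} = v_{8}  ⟹  sig = (2;(1))
  P={3,7}:  v_{3} + v_{7} = v_{1}  ⟹  sig = (2;(1))
  P={3,8}:  v_{3} + v_{8} = v_{4}  ⟹  sig = (2;(1))
  P={4,9}:  v_{4} + v_{9} = v_{3}  ⟹  sig = (2;(1))
  P={6,7}:  v_{6} + v_{7} = v_{8}  ⟹  sig = (2;(1))
  P={1,8}:  v_{1} + v_{8} = v_{4} + v_{7}  ⟹  sig = (2;(1,1))
  P={5,9}:  v_{5} + v_{9} = v_{4} + v_{6}  ⟹  sig = (2;(1,1))
  P={1,5}:  v_{1} + v_{5} = 2·v_{4} + v_{8}  ⟹  sig = (2;(1,2))
  P={2,5}:  v_{2} + v_{5} = v_{6} + 2·v_{8}  ⟹  sig = (2;(1,2))
  P={3,5}:  v_{3} + v_{5} = 2·v_{4} + v_{6}  ⟹  sig = (2;(1,2))
  P={5,7}:  v_{5} + v_{7} = v_{4} + 2·v_{8}  ⟹  sig = (2;(1,2))
  P={4,6,8}:  v_{4} + v_{6} + v_{8} = v_{5}  ⟹  sig = (3;(1))

Sorted signature multiset PRS(X):
    (2;())
    (2;())
    (2;(1))
    (2;(1))
    (2;(1))
    (2;(1))
    (2;(1))
    (2;(1))
    (2;(1))
    (2;(1,1))
    (2;(1,1))
    (2;(1,2))
    (2;(1,2))
    (2;(1,2))
    (2;(1,2))
    (3;(1))


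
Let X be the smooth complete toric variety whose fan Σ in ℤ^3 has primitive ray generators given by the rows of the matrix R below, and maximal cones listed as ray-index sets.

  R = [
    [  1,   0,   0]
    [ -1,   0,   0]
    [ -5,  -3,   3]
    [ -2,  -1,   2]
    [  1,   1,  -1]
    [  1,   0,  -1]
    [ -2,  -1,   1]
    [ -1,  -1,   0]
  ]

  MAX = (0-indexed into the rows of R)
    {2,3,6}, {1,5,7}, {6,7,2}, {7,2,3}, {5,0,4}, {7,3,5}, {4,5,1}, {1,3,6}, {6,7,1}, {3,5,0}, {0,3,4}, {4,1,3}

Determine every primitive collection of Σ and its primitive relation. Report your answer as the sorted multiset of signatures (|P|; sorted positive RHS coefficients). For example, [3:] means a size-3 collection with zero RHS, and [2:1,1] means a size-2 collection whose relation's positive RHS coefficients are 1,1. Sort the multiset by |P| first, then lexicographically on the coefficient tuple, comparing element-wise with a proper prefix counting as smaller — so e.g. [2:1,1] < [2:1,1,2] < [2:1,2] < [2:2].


Minimal non-faces — 14 found among 8 rays, 12 max cones:

  {0,1}:  v_{0} + v_{1} = 0 — sig = [2:]
  {4,6}:  v_{4} + v_{6} = v_{1} — sig = [2:1]
  {5,6}:  v_{5} + v_{6} = v_{7} — sig = [2:1]
  {0,6}:  v_{0} + v_{6} = v_{3} + v_{5} — sig = [2:1,1]
  {4,7}:  v_{4} + v_{7} = v_{1} + v_{5} — sig = [2:1,1]
  {0,2}:  v_{0} + v_{2} = 2·v_{3} + v_{5} + v_{7} — sig = [2:1,1,2]
  {0,7}:  v_{0} + v_{7} = v_{3} + 2·v_{5} — sig = [2:1,2]
  {2,5}:  v_{2} + v_{5} = v_{3} + 2·v_{7} — sig = [2:1,2]
  {2,4}:  v_{2} + v_{4} = 2·v_{6} — sig = [2:2]
  {1,2}:  v_{1} + v_{2} = 3·v_{6} — sig = [2:3]
  {3,4,5}:  v_{3} + v_{4} + v_{5} = 0 — sig = [3:]
  {1,3,5}:  v_{1} + v_{3} + v_{5} = v_{6} — sig = [3:1]
  {3,6,7}:  v_{3} + v_{6} + v_{7} = v_{2} — sig = [3:1]
  {1,3,7}:  v_{1} + v_{3} + v_{7} = 2·v_{6} — sig = [3:2]

Signatures (|P|; sorted positive RHS coefficients), sorted:
    [2:]
    [2:1]
    [2:1]
    [2:1,1]
    [2:1,1]
    [2:1,1,2]
    [2:1,2]
    [2:1,2]
    [2:2]
    [2:3]
    [3:]
    [3:1]
    [3:1]
    [3:2]


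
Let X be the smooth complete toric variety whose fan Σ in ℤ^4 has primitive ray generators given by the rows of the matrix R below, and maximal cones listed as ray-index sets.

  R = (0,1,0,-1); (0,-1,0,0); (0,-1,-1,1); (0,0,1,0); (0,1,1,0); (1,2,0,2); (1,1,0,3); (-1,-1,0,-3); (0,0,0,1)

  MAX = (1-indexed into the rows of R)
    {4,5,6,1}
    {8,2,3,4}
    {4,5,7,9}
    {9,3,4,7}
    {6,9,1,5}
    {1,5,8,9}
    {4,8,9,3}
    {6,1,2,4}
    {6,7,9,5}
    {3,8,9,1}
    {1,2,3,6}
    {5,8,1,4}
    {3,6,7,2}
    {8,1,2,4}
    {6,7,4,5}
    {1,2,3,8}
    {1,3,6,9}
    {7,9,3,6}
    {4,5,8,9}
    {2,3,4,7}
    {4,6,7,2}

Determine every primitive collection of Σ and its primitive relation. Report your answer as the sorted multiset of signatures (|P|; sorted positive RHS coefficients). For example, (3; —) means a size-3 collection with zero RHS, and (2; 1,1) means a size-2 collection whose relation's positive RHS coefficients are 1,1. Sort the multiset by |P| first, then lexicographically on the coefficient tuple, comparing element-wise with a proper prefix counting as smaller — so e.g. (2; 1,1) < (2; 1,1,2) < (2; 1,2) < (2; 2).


|primitive collections| = 10. Relations:

  P = {7,8}:  v_{7} + v_{8} = 0  ⇒ sig = (2; —)
  P = {1,7}:  v_{1} + v_{7} = v_{6}  ⇒ sig = (2; 1)
  P = {2,5}:  v_{2} + v_{5} = v_{4}  ⇒ sig = (2; 1)
  P = {3,5}:  v_{3} + v_{5} = v_{9}  ⇒ sig = (2; 1)
  P = {6,8}:  v_{6} + v_{8} = v_{1}  ⇒ sig = (2; 1)
  P = {2,9}:  v_{2} + v_{9} = v_{3} + v_{4}  ⇒ sig = (2; 1,1)
  P = {1,3,4}:  v_{1} + v_{3} + v_{4} = 0  ⇒ sig = (3; —)
  P = {1,4,9}:  v_{1} + v_{4} + v_{9} = v_{5}  ⇒ sig = (3; 1)
  P = {3,4,6}:  v_{3} + v_{4} + v_{6} = v_{7}  ⇒ sig = (3; 1)
  P = {4,6,9}:  v_{4} + v_{6} + v_{9} = v_{5} + v_{7}  ⇒ sig = (3; 1,1)

Signatures (|P|; sorted positive RHS coefficients), sorted:
[(2; —), (2; 1), (2; 1), (2; 1), (2; 1), (2; 1,1), (3; —), (3; 1), (3; 1), (3; 1,1)]


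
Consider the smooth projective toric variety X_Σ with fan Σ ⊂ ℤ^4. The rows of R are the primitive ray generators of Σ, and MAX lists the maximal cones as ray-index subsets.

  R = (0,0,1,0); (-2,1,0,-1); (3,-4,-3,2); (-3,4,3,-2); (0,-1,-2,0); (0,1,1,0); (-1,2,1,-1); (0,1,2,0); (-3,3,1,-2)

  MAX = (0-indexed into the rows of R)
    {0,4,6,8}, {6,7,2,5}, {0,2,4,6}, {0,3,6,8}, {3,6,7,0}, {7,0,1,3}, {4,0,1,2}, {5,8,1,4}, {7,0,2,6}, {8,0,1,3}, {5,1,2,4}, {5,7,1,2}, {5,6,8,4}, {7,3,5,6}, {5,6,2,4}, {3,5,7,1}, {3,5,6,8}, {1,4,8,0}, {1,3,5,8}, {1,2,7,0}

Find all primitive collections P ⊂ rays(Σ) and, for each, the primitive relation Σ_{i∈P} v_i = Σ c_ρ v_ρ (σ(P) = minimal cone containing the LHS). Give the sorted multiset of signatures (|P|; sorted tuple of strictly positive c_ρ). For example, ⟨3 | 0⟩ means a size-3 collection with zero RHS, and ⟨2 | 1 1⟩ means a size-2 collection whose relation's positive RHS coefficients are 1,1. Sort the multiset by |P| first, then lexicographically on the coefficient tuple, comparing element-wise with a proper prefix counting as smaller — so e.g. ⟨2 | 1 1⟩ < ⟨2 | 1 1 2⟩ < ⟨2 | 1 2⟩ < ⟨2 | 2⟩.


7 minimal non-faces of Δ(Σ) (on 9 rays):

  {2,3}:  v_{2} + v_{3} = 0  so sig = ⟨2 | 0⟩
  {4,7}:  v_{4} + v_{7} = 0  so sig = ⟨2 | 0⟩
  {0,5}:  v_{0} + v_{5} = v_{7}  so sig = ⟨2 | 1⟩
  {1,6}:  v_{1} + v_{6} = v_{8}  so sig = ⟨2 | 1⟩
  {2,8}:  v_{2} + v_{8} = v_{4}  so sig = ⟨2 | 1⟩
  {3,4}:  v_{3} + v_{4} = v_{8}  so sig = ⟨2 | 1⟩
  {7,8}:  v_{7} + v_{8} = v_{3}  so sig = ⟨2 | 1⟩

Signatures (|P|; sorted positive RHS coefficients), sorted:
{ ⟨2 | 0⟩ ×2,  ⟨2 | 1⟩ ×5 }


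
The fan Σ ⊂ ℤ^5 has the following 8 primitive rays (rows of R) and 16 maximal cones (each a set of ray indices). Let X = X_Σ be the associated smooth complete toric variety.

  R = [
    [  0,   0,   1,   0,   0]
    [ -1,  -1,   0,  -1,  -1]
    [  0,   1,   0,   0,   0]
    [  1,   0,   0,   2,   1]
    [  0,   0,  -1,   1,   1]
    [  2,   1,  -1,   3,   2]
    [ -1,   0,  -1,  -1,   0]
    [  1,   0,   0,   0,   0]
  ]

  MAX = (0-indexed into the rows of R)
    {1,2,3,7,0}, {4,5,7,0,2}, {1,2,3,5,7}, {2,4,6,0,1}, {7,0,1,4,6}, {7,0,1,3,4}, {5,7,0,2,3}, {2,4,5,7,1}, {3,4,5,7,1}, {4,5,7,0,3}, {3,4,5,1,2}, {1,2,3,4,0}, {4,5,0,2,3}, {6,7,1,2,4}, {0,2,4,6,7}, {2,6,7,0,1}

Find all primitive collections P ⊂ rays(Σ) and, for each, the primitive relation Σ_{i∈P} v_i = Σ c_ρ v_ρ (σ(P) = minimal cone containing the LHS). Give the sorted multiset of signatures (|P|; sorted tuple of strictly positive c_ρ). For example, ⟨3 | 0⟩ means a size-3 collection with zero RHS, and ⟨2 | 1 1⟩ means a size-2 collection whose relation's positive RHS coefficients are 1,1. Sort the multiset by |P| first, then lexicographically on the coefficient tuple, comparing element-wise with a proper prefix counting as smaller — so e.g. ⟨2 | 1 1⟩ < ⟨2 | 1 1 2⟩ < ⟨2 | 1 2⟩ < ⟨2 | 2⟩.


5 minimal non-faces of Δ(Σ) (on 8 rays):

  {3,6}:  v_{3} + v_{6} = v_{4} ; sig = ⟨2 | 1⟩
  {5,6}:  v_{5} + v_{6} = v_{2} + 2·v_{4} + v_{7} ; sig = ⟨2 | 1 1 2⟩
  {0,1,5}:  v_{0} + v_{1} + v_{5} = v_{3} ; sig = ⟨3 | 1⟩
  {2,3,4,7}:  v_{2} + v_{3} + v_{4} + v_{7} = v_{5} ; sig = ⟨4 | 1⟩
  {0,1,2,4,7}:  v_{0} + v_{1} + v_{2} + v_{4} + v_{7} = 0 ; sig = ⟨5 | 0⟩

Signatures (|P|; sorted positive RHS coefficients), sorted:
{ ⟨2 | 1⟩,  ⟨2 | 1 1 2⟩,  ⟨3 | 1⟩,  ⟨4 | 1⟩,  ⟨5 | 0⟩ }


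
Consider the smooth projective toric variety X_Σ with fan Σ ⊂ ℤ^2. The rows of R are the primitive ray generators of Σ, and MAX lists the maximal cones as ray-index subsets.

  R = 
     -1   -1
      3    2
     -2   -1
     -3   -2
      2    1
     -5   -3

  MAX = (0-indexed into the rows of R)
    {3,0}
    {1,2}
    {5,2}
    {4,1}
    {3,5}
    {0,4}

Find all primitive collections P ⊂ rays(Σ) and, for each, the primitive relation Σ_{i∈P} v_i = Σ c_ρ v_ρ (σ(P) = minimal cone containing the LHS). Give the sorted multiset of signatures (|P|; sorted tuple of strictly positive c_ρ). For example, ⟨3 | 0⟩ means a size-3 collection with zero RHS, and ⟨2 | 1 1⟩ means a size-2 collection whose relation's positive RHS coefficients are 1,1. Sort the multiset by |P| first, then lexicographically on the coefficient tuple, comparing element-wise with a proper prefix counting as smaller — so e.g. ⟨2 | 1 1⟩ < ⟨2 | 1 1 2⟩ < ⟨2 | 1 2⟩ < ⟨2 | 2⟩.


Σ has 9 primitive collections:

  • {1,3}:  v_{1} + v_{3} = 0  so sig = ⟨2 | 0⟩
  • {2,4}:  v_{2} + v_{4} = 0  so sig = ⟨2 | 0⟩
  • {0,1}:  v_{0} + v_{1} = v_{4}  so sig = ⟨2 | 1⟩
  • {0,2}:  v_{0} + v_{2} = v_{3}  so sig = ⟨2 | 1⟩
  • {1,5}:  v_{1} + v_{5} = v_{2}  so sig = ⟨2 | 1⟩
  • {2,3}:  v_{2} + v_{3} = v_{5}  so sig = ⟨2 | 1⟩
  • {3,4}:  v_{3} + v_{4} = v_{0}  so sig = ⟨2 | 1⟩
  • {4,5}:  v_{4} + v_{5} = v_{3}  so sig = ⟨2 | 1⟩
  • {0,5}:  v_{0} + v_{5} = 2·v_{3}  so sig = ⟨2 | 2⟩

Signatures (|P|; sorted positive RHS coefficients), sorted:
{ ⟨2 | 0⟩ ×2,  ⟨2 | 1⟩ ×6,  ⟨2 | 2⟩ }


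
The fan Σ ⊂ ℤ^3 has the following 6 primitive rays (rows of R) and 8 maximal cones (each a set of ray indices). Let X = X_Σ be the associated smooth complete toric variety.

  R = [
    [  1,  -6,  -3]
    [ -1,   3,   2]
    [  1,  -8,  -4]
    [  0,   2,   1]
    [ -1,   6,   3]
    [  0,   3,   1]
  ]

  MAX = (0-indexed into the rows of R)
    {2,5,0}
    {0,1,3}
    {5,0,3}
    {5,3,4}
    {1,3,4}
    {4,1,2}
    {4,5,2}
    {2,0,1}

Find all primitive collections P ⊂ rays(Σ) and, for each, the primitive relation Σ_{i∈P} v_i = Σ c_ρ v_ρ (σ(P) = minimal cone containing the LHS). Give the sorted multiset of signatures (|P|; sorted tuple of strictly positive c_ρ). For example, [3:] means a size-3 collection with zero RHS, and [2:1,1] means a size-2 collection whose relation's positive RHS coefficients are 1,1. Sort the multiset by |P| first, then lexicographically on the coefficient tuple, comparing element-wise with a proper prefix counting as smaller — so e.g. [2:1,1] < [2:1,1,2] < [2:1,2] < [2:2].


|primitive collections| = 3. Relations:

  P = {0,4}:  v_{0} + v_{4} = 0 ; sig = [2:]
  P = {1,5}:  v_{1} + v_{5} = v_{4} ; sig = [2:1]
  P = {2,3}:  v_{2} + v_{3} = v_{0} ; sig = [2:1]

so the primitive-relation signature multiset is
    |P|=2: 3 collections, coeffs (), (1), (1)


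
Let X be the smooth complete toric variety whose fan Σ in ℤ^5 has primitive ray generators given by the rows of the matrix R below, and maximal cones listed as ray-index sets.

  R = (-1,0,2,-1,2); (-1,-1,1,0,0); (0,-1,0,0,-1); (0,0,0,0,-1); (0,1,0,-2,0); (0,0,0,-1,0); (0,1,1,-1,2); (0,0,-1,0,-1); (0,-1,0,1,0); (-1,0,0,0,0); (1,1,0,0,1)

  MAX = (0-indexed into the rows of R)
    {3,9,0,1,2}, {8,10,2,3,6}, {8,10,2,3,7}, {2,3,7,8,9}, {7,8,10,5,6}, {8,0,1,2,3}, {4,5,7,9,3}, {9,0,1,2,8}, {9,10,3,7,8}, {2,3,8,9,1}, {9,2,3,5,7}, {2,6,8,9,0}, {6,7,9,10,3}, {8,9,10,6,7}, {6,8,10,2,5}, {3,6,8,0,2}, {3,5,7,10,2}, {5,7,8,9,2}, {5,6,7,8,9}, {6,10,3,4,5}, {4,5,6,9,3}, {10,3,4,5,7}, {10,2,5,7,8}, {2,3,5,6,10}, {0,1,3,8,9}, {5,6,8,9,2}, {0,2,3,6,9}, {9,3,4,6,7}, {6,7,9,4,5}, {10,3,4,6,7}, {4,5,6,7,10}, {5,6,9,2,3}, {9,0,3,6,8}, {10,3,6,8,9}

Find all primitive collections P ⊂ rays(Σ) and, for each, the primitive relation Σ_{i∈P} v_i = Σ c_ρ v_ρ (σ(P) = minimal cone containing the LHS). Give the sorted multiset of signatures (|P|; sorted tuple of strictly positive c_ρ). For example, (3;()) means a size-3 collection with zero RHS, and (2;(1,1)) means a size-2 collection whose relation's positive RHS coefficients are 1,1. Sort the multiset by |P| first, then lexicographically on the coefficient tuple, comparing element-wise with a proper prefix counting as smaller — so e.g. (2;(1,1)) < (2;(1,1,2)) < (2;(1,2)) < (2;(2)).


The 20 primitive collections of Σ (r=11, n=5):

  P = {1,6}:  v_{1} + v_{6} = v_{0}  →  sig = (2;(1))
  P = {4,8}:  v_{4} + v_{8} = v_{5}  →  sig = (2;(1))
  P = {1,7}:  v_{1} + v_{7} = v_{2} + v_{9}  →  sig = (2;(1,1))
  P = {0,7}:  v_{0} + v_{7} = v_{2} + v_{6} + v_{9}  →  sig = (2;(1,1,1))
  P = {1,10}:  v_{1} + v_{10} = v_{3} + v_{6} + v_{8}  →  sig = (2;(1,1,1))
  P = {1,4}:  v_{1} + v_{4} = v_{2} + v_{3} + v_{5} + v_{6} + v_{9}  →  sig = (2;(1,1,1,1,1))
  P = {0,4}:  v_{0} + v_{4} = v_{2} + v_{3} + v_{5} + 2·v_{6} + v_{9}  →  sig = (2;(1,1,1,1,2))
  P = {0,10}:  v_{0} + v_{10} = v_{3} + 2·v_{6} + v_{8}  →  sig = (2;(1,1,2))
  P = {1,5}:  v_{1} + v_{5} = 2·v_{2} + v_{6} + v_{9}  →  sig = (2;(1,1,2))
  P = {2,4}:  v_{2} + v_{4} = v_{3} + 2·v_{5}  →  sig = (2;(1,2))
  P = {0,5}:  v_{0} + v_{5} = 2·v_{2} + 2·v_{6} + v_{9}  →  sig = (2;(1,2,2))
  P = {2,9,10}:  v_{2} + v_{9} + v_{10} = 0  →  sig = (3;())
  P = {2,6,7}:  v_{2} + v_{6} + v_{7} = v_{5}  →  sig = (3;(1))
  P = {3,5,8}:  v_{3} + v_{5} + v_{8} = v_{2}  →  sig = (3;(1))
  P = {5,9,10}:  v_{5} + v_{9} + v_{10} = v_{6} + v_{7}  →  sig = (3;(1,1))
  P = {4,9,10}:  v_{4} + v_{9} + v_{10} = v_{3} + 2·v_{6} + 2·v_{7}  →  sig = (3;(1,2,2))
  P = {3,6,7,8}:  v_{3} + v_{6} + v_{7} + v_{8} = 0  →  sig = (4;())
  P = {3,5,6,7}:  v_{3} + v_{5} + v_{6} + v_{7} = v_{4}  →  sig = (4;(1))
  P = {2,3,6,8,9}:  v_{2} + v_{3} + v_{6} + v_{8} + v_{9} = v_{1}  →  sig = (5;(1))
  P = {0,2,3,8,9}:  v_{0} + v_{2} + v_{3} + v_{8} + v_{9} = 2·v_{1}  →  sig = (5;(2))

Signatures (|P|; sorted positive RHS coefficients), sorted:
    (2;(1))
    (2;(1))
    (2;(1,1))
    (2;(1,1,1))
    (2;(1,1,1))
    (2;(1,1,1,1,1))
    (2;(1,1,1,1,2))
    (2;(1,1,2))
    (2;(1,1,2))
    (2;(1,2))
    (2;(1,2,2))
    (3;())
    (3;(1))
    (3;(1))
    (3;(1,1))
    (3;(1,2,2))
    (4;())
    (4;(1))
    (5;(1))
    (5;(2))


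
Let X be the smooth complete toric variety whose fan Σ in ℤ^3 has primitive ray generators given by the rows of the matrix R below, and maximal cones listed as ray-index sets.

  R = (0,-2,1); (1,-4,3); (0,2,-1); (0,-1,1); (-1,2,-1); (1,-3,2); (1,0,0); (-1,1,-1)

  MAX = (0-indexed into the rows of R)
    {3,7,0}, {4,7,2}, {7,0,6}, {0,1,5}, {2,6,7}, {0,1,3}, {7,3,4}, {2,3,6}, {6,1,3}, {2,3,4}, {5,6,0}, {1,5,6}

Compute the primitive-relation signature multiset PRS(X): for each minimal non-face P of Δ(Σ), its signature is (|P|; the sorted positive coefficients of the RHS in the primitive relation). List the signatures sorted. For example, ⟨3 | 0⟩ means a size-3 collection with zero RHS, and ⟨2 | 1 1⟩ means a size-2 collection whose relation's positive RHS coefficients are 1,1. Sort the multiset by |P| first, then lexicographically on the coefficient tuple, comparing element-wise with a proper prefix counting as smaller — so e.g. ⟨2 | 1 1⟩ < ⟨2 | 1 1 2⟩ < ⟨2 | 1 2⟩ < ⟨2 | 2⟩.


Σ has 14 primitive collections:

  • {0,2}:  v_{0} + v_{2} = 0  →  sig = ⟨2 | 0⟩
  • {3,5}:  v_{3} + v_{5} = v_{1}  →  sig = ⟨2 | 1⟩
  • {4,5}:  v_{4} + v_{5} = v_{3}  →  sig = ⟨2 | 1⟩
  • {4,6}:  v_{4} + v_{6} = v_{2}  →  sig = ⟨2 | 1⟩
  • {5,7}:  v_{5} + v_{7} = v_{0}  →  sig = ⟨2 | 1⟩
  • {0,4}:  v_{0} + v_{4} = v_{3} + v_{7}  →  sig = ⟨2 | 1 1⟩
  • {1,7}:  v_{1} + v_{7} = v_{0} + v_{3}  →  sig = ⟨2 | 1 1⟩
  • {2,5}:  v_{2} + v_{5} = v_{3} + v_{6}  →  sig = ⟨2 | 1 1⟩
  • {1,2}:  v_{1} + v_{2} = 2·v_{3} + v_{6}  →  sig = ⟨2 | 1 2⟩
  • {1,4}:  v_{1} + v_{4} = 2·v_{3}  →  sig = ⟨2 | 2⟩
  • {3,6,7}:  v_{3} + v_{6} + v_{7} = 0  →  sig = ⟨3 | 0⟩
  • {0,3,6}:  v_{0} + v_{3} + v_{6} = v_{5}  →  sig = ⟨3 | 1⟩
  • {2,3,7}:  v_{2} + v_{3} + v_{7} = v_{4}  →  sig = ⟨3 | 1⟩
  • {0,1,6}:  v_{0} + v_{1} + v_{6} = 2·v_{5}  →  sig = ⟨3 | 2⟩

so the primitive-relation signature multiset is
    |P|=2: 10 collections, coeffs (), (1), (1), (1), (1), (1,1), (1,1), (1,1), (1,2), (2)
    |P|=3: 4 collections, coeffs (), (1), (1), (2)


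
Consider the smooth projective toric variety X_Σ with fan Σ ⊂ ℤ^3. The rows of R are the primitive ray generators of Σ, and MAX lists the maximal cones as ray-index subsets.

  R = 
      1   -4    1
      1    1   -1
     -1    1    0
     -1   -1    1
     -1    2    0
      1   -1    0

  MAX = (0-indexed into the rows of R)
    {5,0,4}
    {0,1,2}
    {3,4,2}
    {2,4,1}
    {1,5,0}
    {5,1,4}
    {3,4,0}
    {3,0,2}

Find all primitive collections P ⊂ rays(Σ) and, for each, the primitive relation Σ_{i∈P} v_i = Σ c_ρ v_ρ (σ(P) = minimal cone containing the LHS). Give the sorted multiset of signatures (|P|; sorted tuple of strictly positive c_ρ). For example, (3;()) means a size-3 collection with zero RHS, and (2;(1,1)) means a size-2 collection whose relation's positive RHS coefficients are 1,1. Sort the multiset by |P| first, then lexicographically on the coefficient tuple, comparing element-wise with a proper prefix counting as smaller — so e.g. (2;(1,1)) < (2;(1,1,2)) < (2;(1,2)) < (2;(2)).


5 collections generate NE(X_Σ); each relation:

  {1,3}:  v_{1} + v_{3} = 0 ; sig = (2;())
  {2,5}:  v_{2} + v_{5} = 0 ; sig = (2;())
  {3,5}:  v_{3} + v_{5} = v_{0} + v_{4} ; sig = (2;(1,1))
  {0,1,4}:  v_{0} + v_{1} + v_{4} = v_{5} ; sig = (3;(1))
  {0,2,4}:  v_{0} + v_{2} + v_{4} = v_{3} ; sig = (3;(1))

Signatures (|P|; sorted positive RHS coefficients), sorted:
    |P|=2: 3 collections, coeffs (), (), (1,1)
    |P|=3: 2 collections, coeffs (1), (1)


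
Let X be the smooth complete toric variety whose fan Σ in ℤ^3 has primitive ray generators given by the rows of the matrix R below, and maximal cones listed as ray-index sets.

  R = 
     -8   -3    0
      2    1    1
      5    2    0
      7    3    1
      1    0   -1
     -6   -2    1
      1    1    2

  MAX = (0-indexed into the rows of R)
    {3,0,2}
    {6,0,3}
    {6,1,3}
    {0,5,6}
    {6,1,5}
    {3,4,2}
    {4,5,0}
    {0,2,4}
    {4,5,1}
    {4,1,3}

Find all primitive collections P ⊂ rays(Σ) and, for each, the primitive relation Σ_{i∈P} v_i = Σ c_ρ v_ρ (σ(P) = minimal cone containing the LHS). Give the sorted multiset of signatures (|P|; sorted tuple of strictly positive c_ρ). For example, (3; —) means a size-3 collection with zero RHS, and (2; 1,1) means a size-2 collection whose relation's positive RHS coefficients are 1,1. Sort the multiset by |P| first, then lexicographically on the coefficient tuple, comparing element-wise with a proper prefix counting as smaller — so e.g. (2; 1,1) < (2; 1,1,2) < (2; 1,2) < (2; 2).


The 7 primitive collections of Σ (r=7, n=3):

  {0,1}:  v_{0} + v_{1} = v_{5}  so sig = (2; 1)
  {1,2}:  v_{1} + v_{2} = v_{3}  so sig = (2; 1)
  {3,5}:  v_{3} + v_{5} = v_{6}  so sig = (2; 1)
  {4,6}:  v_{4} + v_{6} = v_{1}  so sig = (2; 1)
  {2,5}:  v_{2} + v_{5} = v_{0} + v_{3}  so sig = (2; 1,1)
  {2,6}:  v_{2} + v_{6} = v_{0} + 2·v_{3}  so sig = (2; 1,2)
  {0,3,4}:  v_{0} + v_{3} + v_{4} = 0  so sig = (3; —)

Sorted signature multiset PRS(X):
    (2; 1)
    (2; 1)
    (2; 1)
    (2; 1)
    (2; 1,1)
    (2; 1,2)
    (3; —)


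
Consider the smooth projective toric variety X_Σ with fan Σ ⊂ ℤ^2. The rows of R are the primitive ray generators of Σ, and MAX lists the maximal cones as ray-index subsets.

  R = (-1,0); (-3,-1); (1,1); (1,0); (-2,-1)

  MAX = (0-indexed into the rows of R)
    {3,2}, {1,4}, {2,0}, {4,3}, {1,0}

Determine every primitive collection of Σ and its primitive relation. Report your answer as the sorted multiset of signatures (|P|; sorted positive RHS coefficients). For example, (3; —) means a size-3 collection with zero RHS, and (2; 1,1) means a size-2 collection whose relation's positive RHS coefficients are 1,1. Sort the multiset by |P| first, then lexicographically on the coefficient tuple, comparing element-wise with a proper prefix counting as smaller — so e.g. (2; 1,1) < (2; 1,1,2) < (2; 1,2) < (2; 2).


5 minimal non-faces of Δ(Σ) (on 5 rays):

  • {0,3}:  v_{0} + v_{3} = 0 — sig = (2; —)
  • {0,4}:  v_{0} + v_{4} = v_{1} — sig = (2; 1)
  • {1,3}:  v_{1} + v_{3} = v_{4} — sig = (2; 1)
  • {2,4}:  v_{2} + v_{4} = v_{0} — sig = (2; 1)
  • {1,2}:  v_{1} + v_{2} = 2·v_{0} — sig = (2; 2)

Sorted signature multiset PRS(X):
    |P|=2: 5 collections, coeffs (), (1), (1), (1), (2)


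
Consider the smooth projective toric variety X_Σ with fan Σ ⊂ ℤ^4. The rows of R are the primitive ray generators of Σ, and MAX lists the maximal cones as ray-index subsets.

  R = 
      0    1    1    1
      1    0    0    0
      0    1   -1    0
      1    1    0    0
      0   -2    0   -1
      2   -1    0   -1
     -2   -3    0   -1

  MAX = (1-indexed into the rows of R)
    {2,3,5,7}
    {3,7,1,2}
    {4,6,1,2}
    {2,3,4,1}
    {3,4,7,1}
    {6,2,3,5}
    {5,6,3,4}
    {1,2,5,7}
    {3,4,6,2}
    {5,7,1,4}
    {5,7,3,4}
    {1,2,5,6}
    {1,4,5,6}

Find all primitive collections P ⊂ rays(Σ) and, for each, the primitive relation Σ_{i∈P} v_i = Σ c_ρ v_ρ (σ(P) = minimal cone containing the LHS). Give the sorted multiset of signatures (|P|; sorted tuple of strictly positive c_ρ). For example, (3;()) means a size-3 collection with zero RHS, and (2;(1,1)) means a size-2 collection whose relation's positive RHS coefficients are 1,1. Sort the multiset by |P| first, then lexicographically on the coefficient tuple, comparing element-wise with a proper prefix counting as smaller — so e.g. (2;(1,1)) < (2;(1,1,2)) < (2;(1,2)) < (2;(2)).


Minimal non-faces — 5 found among 7 rays, 13 max cones:

  P = {6,7}:  v_{6} + v_{7} = 2·v_{5}  →  sig = (2;(2))
  P = {1,3,5}:  v_{1} + v_{3} + v_{5} = 0  →  sig = (3;())
  P = {2,4,5}:  v_{2} + v_{4} + v_{5} = v_{6}  →  sig = (3;(1))
  P = {2,4,7}:  v_{2} + v_{4} + v_{7} = v_{5}  →  sig = (3;(1))
  P = {1,3,6}:  v_{1} + v_{3} + v_{6} = v_{2} + v_{4}  →  sig = (3;(1,1))

so the primitive-relation signature multiset is
    (2;(2))
    (3;())
    (3;(1))
    (3;(1))
    (3;(1,1))


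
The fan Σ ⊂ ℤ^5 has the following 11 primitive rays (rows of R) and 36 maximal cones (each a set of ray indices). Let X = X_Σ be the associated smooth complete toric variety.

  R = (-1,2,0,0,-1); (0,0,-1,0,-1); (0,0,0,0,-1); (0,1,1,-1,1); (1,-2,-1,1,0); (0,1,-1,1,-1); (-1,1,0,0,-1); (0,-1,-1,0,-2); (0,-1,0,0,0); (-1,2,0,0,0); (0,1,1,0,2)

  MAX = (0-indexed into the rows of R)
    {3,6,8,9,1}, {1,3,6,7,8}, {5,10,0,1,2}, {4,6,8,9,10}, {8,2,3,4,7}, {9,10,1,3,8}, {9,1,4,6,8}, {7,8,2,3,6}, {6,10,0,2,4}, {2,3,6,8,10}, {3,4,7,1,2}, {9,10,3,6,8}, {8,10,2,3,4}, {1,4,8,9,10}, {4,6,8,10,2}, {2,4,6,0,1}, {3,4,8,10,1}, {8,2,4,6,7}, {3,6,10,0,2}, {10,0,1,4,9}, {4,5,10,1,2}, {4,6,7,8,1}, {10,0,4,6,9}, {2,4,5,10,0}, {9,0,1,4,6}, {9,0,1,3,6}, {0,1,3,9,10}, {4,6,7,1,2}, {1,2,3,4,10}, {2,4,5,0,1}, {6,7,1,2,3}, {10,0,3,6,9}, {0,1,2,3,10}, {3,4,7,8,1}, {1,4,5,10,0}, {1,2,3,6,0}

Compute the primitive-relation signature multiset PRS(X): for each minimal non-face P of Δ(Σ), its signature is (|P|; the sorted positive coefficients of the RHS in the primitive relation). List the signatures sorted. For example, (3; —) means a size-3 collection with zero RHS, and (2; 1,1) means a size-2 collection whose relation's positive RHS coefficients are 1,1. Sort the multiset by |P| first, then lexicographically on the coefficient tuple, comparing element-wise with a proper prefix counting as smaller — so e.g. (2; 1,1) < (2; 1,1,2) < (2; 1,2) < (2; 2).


The 16 primitive collections of Σ (r=11, n=5):

  {7,10}:  v_{7} + v_{10} = 0  ⟹  sig = (2; —)
  {0,8}:  v_{0} + v_{8} = v_{6}  ⟹  sig = (2; 1)
  {2,9}:  v_{2} + v_{9} = v_{0}  ⟹  sig = (2; 1)
  {5,8}:  v_{5} + v_{8} = v_{0} + v_{4}  ⟹  sig = (2; 1,1)
  {7,9}:  v_{7} + v_{9} = v_{1} + v_{6}  ⟹  sig = (2; 1,1)
  {0,7}:  v_{0} + v_{7} = v_{1} + v_{2} + v_{6}  ⟹  sig = (2; 1,1,1)
  {5,7}:  v_{5} + v_{7} = v_{0} + v_{1} + v_{2} + v_{4}  ⟹  sig = (2; 1,1,1,1)
  {5,9}:  v_{5} + v_{9} = 2·v_{0} + v_{1} + v_{4} + v_{10}  ⟹  sig = (2; 1,1,1,2)
  {5,6}:  v_{5} + v_{6} = 2·v_{0} + v_{4}  ⟹  sig = (2; 1,2)
  {3,5}:  v_{3} + v_{5} = 2·v_{1} + 2·v_{2} + 2·v_{10}  ⟹  sig = (2; 2,2,2)
  {3,4,6}:  v_{3} + v_{4} + v_{6} = 0  ⟹  sig = (3; —)
  {1,2,8}:  v_{1} + v_{2} + v_{8} = v_{7}  ⟹  sig = (3; 1)
  {1,6,10}:  v_{1} + v_{6} + v_{10} = v_{9}  ⟹  sig = (3; 1)
  {3,4,9}:  v_{3} + v_{4} + v_{9} = v_{1} + v_{10}  ⟹  sig = (3; 1,1)
  {0,3,4}:  v_{0} + v_{3} + v_{4} = v_{1} + v_{2} + v_{10}  ⟹  sig = (3; 1,1,1)
  {0,1,2,4,10}:  v_{0} + v_{1} + v_{2} + v_{4} + v_{10} = v_{5}  ⟹  sig = (5; 1)

so the primitive-relation signature multiset is
{ (2; —),  (2; 1) ×2,  (2; 1,1) ×2,  (2; 1,1,1),  (2; 1,1,1,1),  (2; 1,1,1,2),  (2; 1,2),  (2; 2,2,2),  (3; —),  (3; 1) ×2,  (3; 1,1),  (3; 1,1,1),  (5; 1) }


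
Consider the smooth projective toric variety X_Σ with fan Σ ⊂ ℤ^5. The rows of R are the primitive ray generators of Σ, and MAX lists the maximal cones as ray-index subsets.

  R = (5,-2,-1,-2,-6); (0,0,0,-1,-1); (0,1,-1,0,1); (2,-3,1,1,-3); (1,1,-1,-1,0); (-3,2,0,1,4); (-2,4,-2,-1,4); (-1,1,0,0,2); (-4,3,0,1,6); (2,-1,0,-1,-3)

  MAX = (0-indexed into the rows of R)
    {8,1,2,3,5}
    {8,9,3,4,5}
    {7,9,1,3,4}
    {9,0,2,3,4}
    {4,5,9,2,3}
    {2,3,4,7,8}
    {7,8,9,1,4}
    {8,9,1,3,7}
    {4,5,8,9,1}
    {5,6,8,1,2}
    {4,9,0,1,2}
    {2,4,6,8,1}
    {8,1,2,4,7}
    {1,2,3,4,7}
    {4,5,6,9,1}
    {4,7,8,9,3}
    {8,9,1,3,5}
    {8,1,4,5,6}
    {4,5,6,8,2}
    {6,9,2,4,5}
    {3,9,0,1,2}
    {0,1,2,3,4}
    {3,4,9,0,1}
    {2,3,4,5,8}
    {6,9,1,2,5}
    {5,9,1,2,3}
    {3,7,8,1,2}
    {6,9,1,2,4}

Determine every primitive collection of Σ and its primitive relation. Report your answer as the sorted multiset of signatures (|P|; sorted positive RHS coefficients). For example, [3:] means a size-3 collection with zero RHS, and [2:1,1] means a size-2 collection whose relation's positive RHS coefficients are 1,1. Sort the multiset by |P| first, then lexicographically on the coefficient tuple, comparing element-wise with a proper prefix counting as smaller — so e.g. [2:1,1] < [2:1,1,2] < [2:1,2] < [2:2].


14 collections generate NE(X_Σ); each relation:

  • {0,8}:  v_{0} + v_{8} = v_{4}  ⇒ sig = [2:1]
  • {3,6}:  v_{3} + v_{6} = v_{2}  ⇒ sig = [2:1]
  • {5,7}:  v_{5} + v_{7} = v_{8}  ⇒ sig = [2:1]
  • {0,5}:  v_{0} + v_{5} = v_{2} + v_{9}  ⇒ sig = [2:1,1]
  • {6,7}:  v_{6} + v_{7} = v_{1} + v_{2} + v_{4} + v_{8}  ⇒ sig = [2:1,1,1,1]
  • {0,6}:  v_{0} + v_{6} = v_{1} + 2·v_{2} + v_{4} + v_{9}  ⇒ sig = [2:1,1,1,2]
  • {0,7}:  v_{0} + v_{7} = v_{1} + v_{3} + 2·v_{4}  ⇒ sig = [2:1,1,2]
  • {2,7,9}:  v_{2} + v_{7} + v_{9} = v_{4}  ⇒ sig = [3:1]
  • {2,8,9}:  v_{2} + v_{8} + v_{9} = v_{4} + v_{5}  ⇒ sig = [3:1,1]
  • {6,8,9}:  v_{6} + v_{8} + v_{9} = v_{1} + 2·v_{4} + 2·v_{5}  ⇒ sig = [3:1,2,2]
  • {1,3,4,5}:  v_{1} + v_{3} + v_{4} + v_{5} = 0  ⇒ sig = [4:]
  • {1,2,4,5}:  v_{1} + v_{2} + v_{4} + v_{5} = v_{6}  ⇒ sig = [4:1]
  • {1,3,4,8}:  v_{1} + v_{3} + v_{4} + v_{8} = v_{7}  ⇒ sig = [4:1]
  • {1,2,3,4,9}:  v_{1} + v_{2} + v_{3} + v_{4} + v_{9} = v_{0}  ⇒ sig = [5:1]

so the primitive-relation signature multiset is
    [2:1]
    [2:1]
    [2:1]
    [2:1,1]
    [2:1,1,1,1]
    [2:1,1,1,2]
    [2:1,1,2]
    [3:1]
    [3:1,1]
    [3:1,2,2]
    [4:]
    [4:1]
    [4:1]
    [5:1]


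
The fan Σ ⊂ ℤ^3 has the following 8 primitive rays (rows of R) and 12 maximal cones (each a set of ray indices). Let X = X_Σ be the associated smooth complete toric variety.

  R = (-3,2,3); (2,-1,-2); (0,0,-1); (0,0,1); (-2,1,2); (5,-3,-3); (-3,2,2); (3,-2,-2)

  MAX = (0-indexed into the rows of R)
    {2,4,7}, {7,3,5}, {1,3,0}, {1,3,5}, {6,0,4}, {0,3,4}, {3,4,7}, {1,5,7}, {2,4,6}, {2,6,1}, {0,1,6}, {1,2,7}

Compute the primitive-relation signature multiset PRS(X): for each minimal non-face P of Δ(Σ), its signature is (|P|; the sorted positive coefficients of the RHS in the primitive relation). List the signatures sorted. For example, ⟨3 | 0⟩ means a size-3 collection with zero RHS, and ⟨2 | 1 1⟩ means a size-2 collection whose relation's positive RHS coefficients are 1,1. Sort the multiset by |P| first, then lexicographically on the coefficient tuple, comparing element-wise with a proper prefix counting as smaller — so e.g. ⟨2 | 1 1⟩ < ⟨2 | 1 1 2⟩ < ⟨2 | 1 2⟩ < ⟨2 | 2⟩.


11 collections generate NE(X_Σ); each relation:

  • {1,4}:  v_{1} + v_{4} = 0  ⇒ sig = ⟨2 | 0⟩
  • {2,3}:  v_{2} + v_{3} = 0  ⇒ sig = ⟨2 | 0⟩
  • {6,7}:  v_{6} + v_{7} = 0  ⇒ sig = ⟨2 | 0⟩
  • {0,2}:  v_{0} + v_{2} = v_{6}  ⇒ sig = ⟨2 | 1⟩
  • {0,7}:  v_{0} + v_{7} = v_{3}  ⇒ sig = ⟨2 | 1⟩
  • {3,6}:  v_{3} + v_{6} = v_{0}  ⇒ sig = ⟨2 | 1⟩
  • {2,5}:  v_{2} + v_{5} = v_{1} + v_{7}  ⇒ sig = ⟨2 | 1 1⟩
  • {4,5}:  v_{4} + v_{5} = v_{3} + v_{7}  ⇒ sig = ⟨2 | 1 1⟩
  • {5,6}:  v_{5} + v_{6} = v_{1} + v_{3}  ⇒ sig = ⟨2 | 1 1⟩
  • {0,5}:  v_{0} + v_{5} = v_{1} + 2·v_{3}  ⇒ sig = ⟨2 | 1 2⟩
  • {1,3,7}:  v_{1} + v_{3} + v_{7} = v_{5}  ⇒ sig = ⟨3 | 1⟩

Sorted signature multiset PRS(X):
    ⟨2 | 0⟩
    ⟨2 | 0⟩
    ⟨2 | 0⟩
    ⟨2 | 1⟩
    ⟨2 | 1⟩
    ⟨2 | 1⟩
    ⟨2 | 1 1⟩
    ⟨2 | 1 1⟩
    ⟨2 | 1 1⟩
    ⟨2 | 1 2⟩
    ⟨3 | 1⟩


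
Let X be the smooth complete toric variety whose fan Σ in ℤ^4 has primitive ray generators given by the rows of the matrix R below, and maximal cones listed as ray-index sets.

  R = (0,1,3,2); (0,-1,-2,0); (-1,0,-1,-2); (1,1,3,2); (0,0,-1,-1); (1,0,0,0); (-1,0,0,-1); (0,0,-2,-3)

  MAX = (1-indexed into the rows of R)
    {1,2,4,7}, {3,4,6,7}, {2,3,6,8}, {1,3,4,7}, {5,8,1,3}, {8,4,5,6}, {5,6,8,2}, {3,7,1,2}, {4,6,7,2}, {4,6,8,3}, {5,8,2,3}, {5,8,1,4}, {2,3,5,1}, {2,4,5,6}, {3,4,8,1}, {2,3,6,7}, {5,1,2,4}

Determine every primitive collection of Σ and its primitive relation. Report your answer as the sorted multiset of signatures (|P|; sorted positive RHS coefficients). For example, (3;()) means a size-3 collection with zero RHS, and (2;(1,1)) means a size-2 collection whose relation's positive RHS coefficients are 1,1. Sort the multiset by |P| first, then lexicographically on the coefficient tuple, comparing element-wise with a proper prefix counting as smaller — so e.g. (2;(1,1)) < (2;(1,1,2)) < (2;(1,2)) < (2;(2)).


8 minimal non-faces of Δ(Σ) (on 8 rays):

  {1,6}:  v_{1} + v_{6} = v_{4} — sig = (2;(1))
  {5,7}:  v_{5} + v_{7} = v_{3} — sig = (2;(1))
  {7,8}:  v_{7} + v_{8} = 2·v_{3} + v_{6} — sig = (2;(1,2))
  {2,3,4}:  v_{2} + v_{3} + v_{4} = 0 — sig = (3;())
  {1,2,8}:  v_{1} + v_{2} + v_{8} = v_{5} — sig = (3;(1))
  {3,5,6}:  v_{3} + v_{5} + v_{6} = v_{8} — sig = (3;(1))
  {2,4,8}:  v_{2} + v_{4} + v_{8} = v_{5} + v_{6} — sig = (3;(1,1))
  {3,4,5}:  v_{3} + v_{4} + v_{5} = v_{1} + v_{8} — sig = (3;(1,1))

Signatures (|P|; sorted positive RHS coefficients), sorted:
    (2;(1))
    (2;(1))
    (2;(1,2))
    (3;())
    (3;(1))
    (3;(1))
    (3;(1,1))
    (3;(1,1))


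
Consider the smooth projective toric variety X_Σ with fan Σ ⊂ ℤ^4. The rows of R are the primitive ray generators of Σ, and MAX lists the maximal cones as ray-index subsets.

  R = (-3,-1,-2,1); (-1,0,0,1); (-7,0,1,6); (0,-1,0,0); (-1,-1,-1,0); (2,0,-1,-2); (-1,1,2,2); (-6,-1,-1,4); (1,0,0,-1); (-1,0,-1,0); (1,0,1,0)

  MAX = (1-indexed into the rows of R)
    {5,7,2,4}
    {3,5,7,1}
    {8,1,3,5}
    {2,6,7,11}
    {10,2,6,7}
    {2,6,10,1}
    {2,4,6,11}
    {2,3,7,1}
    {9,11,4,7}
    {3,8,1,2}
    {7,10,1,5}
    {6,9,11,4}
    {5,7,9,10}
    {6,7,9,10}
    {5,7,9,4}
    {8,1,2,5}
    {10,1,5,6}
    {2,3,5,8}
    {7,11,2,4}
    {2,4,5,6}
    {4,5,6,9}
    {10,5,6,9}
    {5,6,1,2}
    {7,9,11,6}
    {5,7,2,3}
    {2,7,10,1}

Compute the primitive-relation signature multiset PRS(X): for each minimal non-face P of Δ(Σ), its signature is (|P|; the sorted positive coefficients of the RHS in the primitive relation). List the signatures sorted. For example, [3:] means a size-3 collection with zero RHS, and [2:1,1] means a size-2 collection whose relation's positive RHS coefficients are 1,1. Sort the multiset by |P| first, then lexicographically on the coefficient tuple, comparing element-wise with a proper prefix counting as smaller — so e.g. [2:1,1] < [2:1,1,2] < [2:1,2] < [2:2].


|primitive collections| = 24. Relations:

  P = {2,9}:  v_{2} + v_{9} = 0  so sig = [2:]
  P = {10,11}:  v_{10} + v_{11} = 0  so sig = [2:]
  P = {4,10}:  v_{4} + v_{10} = v_{5}  so sig = [2:1]
  P = {5,11}:  v_{5} + v_{11} = v_{4}  so sig = [2:1]
  P = {7,8}:  v_{7} + v_{8} = v_{3}  so sig = [2:1]
  P = {1,9}:  v_{1} + v_{9} = v_{5} + v_{10}  so sig = [2:1,1]
  P = {1,11}:  v_{1} + v_{11} = v_{2} + v_{5}  so sig = [2:1,1]
  P = {6,8}:  v_{6} + v_{8} = v_{1} + v_{2}  so sig = [2:1,1]
  P = {3,6}:  v_{3} + v_{6} = v_{1} + v_{2} + v_{7}  so sig = [2:1,1,1]
  P = {8,9}:  v_{8} + v_{9} = v_{1} + v_{5} + v_{7}  so sig = [2:1,1,1]
  P = {3,9}:  v_{3} + v_{9} = v_{1} + v_{5} + 2·v_{7}  so sig = [2:1,1,2]
  P = {1,4}:  v_{1} + v_{4} = v_{2} + 2·v_{5}  so sig = [2:1,2]
  P = {8,10}:  v_{8} + v_{10} = 2·v_{1} + v_{7}  so sig = [2:1,2]
  P = {8,11}:  v_{8} + v_{11} = 2·v_{2} + 2·v_{5} + v_{7}  so sig = [2:1,2,2]
  P = {4,8}:  v_{4} + v_{8} = 2·v_{2} + 3·v_{5} + v_{7}  so sig = [2:1,2,3]
  P = {3,10}:  v_{3} + v_{10} = 2·v_{1} + 2·v_{7}  so sig = [2:2,2]
  P = {3,11}:  v_{3} + v_{11} = 2·v_{2} + 2·v_{5} + 2·v_{7}  so sig = [2:2,2,2]
  P = {3,4}:  v_{3} + v_{4} = 2·v_{2} + 3·v_{5} + 2·v_{7}  so sig = [2:2,2,3]
  P = {5,6,7}:  v_{5} + v_{6} + v_{7} = 0  so sig = [3:]
  P = {2,5,10}:  v_{2} + v_{5} + v_{10} = v_{1}  so sig = [3:1]
  P = {4,6,7}:  v_{4} + v_{6} + v_{7} = v_{11}  so sig = [3:1]
  P = {1,6,7}:  v_{1} + v_{6} + v_{7} = v_{2} + v_{10}  so sig = [3:1,1]
  P = {1,2,5,7}:  v_{1} + v_{2} + v_{5} + v_{7} = v_{8}  so sig = [4:1]
  P = {1,2,3,5}:  v_{1} + v_{2} + v_{3} + v_{5} = 2·v_{8}  so sig = [4:2]

Signatures (|P|; sorted positive RHS coefficients), sorted:
{ [2:] ×2,  [2:1] ×3,  [2:1,1] ×3,  [2:1,1,1] ×2,  [2:1,1,2],  [2:1,2] ×2,  [2:1,2,2],  [2:1,2,3],  [2:2,2],  [2:2,2,2],  [2:2,2,3],  [3:],  [3:1] ×2,  [3:1,1],  [4:1],  [4:2] }
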